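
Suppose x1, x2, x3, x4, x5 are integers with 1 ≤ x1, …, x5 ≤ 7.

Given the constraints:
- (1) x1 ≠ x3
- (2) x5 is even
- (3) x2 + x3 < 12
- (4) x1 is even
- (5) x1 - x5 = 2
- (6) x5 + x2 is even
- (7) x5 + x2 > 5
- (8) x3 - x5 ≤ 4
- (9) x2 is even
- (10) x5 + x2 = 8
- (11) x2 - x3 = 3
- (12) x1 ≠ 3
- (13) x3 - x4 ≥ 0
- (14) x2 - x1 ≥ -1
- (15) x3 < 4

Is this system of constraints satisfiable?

Setting (x1, x2, x3, x4, x5) = (4, 6, 3, 1, 2) satisfies everything: constraint 3: x2 + x3 = 9; constraint 5: x1 - x5 = 2, and the others follow.

Satisfiable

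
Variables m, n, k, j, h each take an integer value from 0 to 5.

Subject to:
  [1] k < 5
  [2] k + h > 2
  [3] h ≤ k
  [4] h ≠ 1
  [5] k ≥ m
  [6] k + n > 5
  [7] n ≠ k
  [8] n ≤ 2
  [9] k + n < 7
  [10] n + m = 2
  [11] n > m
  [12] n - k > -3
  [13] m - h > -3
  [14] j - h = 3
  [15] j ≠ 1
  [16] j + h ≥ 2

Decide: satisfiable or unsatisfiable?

Satisfiable

The assignment m = 0, n = 2, k = 4, j = 3, h = 0 works:
  constraint 2 holds since k + h = 4.
  constraint 6 holds since k + n = 6.
  constraint 9 holds since k + n = 6.
The rest check out directly.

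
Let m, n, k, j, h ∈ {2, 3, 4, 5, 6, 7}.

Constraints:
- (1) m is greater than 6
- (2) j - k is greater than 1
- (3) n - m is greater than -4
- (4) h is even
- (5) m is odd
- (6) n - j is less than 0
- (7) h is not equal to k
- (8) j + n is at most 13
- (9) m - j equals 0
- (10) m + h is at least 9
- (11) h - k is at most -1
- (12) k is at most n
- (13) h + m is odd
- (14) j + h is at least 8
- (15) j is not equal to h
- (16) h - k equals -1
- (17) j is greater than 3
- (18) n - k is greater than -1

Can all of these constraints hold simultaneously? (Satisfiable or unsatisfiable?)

Satisfiable

The assignment m = 7, n = 5, k = 3, j = 7, h = 2 works:
  constraint 2 holds since j - k = 4.
  constraint 3 holds since n - m = -2.
The rest check out directly.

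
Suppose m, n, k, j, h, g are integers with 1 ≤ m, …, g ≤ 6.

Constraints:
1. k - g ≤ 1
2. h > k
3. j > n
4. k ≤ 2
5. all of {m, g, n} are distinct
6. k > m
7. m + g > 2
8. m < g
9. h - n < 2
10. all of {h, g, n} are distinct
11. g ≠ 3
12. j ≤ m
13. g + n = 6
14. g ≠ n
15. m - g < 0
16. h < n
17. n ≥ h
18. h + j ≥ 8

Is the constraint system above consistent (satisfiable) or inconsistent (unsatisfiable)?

Unsatisfiable

Constraints 2, 3, 6, 12, and 16 give h < n, n < j, j ≤ m, m < k, k < h. Chaining: h < n < j ≤ m < k < h, which forces h < h — impossible.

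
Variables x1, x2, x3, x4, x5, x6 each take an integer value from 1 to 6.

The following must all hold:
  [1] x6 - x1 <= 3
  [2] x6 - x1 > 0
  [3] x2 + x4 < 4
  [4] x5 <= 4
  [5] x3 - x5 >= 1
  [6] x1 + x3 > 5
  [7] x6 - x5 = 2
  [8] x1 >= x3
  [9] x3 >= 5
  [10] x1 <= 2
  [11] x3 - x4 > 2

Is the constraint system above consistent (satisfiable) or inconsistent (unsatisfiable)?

Unsatisfiable

From constraint 9: x3 ≥ 5. From constraints 8 and 10: x3 ≤ x1 and x1 ≤ 2, so x3 ≤ 2. But 2 < 5, so no value of x3 works.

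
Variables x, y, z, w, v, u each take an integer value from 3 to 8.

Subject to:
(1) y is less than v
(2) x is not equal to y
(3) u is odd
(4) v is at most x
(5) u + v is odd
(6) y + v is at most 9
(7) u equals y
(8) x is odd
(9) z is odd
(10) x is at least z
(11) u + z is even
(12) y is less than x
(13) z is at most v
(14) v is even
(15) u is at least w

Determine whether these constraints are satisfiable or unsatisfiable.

Satisfiable

Take x = 7, y = 3, z = 3, w = 3, v = 6, u = 3. Then constraint 3: u = 3 is odd; constraint 6: y + v = 9, and every other listed constraint is also met.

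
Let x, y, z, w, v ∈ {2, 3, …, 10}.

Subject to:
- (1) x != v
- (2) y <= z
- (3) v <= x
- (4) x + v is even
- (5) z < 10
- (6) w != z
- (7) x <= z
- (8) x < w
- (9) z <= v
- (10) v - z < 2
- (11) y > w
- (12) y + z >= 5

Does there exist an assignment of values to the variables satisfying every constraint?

Unsatisfiable

Constraints 2, 3, 8, 9, and 11 give z ≤ v, v ≤ x, x < w, w < y, y ≤ z. Chaining: z ≤ v ≤ x < w < y ≤ z, which forces z < z — impossible.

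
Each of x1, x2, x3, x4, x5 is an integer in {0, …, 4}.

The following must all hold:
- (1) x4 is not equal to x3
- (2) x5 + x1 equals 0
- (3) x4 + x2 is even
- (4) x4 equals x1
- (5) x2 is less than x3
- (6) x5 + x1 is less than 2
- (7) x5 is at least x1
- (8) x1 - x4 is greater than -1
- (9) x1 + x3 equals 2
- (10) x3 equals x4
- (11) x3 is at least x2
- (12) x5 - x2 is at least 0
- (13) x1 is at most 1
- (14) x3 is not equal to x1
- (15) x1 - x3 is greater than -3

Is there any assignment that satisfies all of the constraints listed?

From constraints 4 and 10, x3 = x4 = x1, so x3 = x1. But constraint 14 says x3 ≠ x1. Contradiction.

Unsatisfiable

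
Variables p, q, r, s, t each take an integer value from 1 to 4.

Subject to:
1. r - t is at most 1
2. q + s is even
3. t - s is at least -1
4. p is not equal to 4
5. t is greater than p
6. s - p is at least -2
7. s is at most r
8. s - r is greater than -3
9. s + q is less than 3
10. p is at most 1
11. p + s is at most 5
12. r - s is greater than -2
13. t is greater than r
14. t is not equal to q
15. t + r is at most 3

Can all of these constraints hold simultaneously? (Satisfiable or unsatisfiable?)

Satisfiable

Setting (p, q, r, s, t) = (1, 1, 1, 1, 2) satisfies everything: constraint 1: r - t = -1; constraint 3: t - s = 1, and the others follow.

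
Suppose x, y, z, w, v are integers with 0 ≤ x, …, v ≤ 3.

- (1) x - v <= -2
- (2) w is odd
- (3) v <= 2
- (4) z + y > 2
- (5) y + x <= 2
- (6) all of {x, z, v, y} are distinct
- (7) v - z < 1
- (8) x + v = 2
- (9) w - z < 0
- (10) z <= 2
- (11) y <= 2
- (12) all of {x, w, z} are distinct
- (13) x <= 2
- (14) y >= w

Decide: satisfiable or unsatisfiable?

Constraints 3, 10, 11, and 13 confine each of x, z, v, y to the 3 values {0, …, 2} (the domain already gives each ≥ 0).
Constraint 6 requires all 4 of them to be distinct, but only 3 values are available — impossible by the pigeonhole principle.

Unsatisfiable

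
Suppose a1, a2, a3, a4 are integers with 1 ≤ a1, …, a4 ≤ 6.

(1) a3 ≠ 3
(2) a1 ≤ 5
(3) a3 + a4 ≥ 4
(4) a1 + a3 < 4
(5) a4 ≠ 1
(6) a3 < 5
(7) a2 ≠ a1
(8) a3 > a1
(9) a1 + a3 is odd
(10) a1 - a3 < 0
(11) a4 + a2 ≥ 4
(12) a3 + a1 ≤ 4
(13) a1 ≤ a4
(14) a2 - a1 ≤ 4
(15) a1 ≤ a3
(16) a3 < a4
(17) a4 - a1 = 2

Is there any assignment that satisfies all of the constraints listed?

One satisfying assignment is a1 = 1, a2 = 2, a3 = 2, a4 = 3.
For the less obvious constraints — constraint 3: a3 + a4 = 5; constraint 4: a1 + a3 = 3; constraint 10: a1 - a3 = -1 — and the others hold by inspection.

Satisfiable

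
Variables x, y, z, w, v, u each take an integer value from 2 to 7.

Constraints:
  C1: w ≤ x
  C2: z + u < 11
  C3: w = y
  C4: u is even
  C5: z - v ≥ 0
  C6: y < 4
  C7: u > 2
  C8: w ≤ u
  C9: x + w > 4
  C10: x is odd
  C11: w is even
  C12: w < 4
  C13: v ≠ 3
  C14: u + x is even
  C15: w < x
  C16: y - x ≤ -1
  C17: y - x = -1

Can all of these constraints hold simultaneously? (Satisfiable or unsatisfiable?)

Constraint 4 makes u even and constraint 10 makes x odd, so u + x must be odd. Constraint 14 says u + x is even — contradiction.

Unsatisfiable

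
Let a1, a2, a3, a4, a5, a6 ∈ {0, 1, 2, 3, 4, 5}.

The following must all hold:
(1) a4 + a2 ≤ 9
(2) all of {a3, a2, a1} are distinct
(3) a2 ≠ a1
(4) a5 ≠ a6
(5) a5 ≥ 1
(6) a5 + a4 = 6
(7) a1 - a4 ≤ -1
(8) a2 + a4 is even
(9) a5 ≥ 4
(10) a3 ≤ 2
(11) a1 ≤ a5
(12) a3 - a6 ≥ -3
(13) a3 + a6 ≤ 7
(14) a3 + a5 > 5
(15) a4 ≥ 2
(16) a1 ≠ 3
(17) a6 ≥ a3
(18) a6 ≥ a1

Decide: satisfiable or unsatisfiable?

Satisfiable

Take a1 = 0, a2 = 4, a3 = 2, a4 = 2, a5 = 4, a6 = 5. Then constraint 1: a4 + a2 = 6; constraint 6: a5 + a4 = 6, and every other listed constraint is also met.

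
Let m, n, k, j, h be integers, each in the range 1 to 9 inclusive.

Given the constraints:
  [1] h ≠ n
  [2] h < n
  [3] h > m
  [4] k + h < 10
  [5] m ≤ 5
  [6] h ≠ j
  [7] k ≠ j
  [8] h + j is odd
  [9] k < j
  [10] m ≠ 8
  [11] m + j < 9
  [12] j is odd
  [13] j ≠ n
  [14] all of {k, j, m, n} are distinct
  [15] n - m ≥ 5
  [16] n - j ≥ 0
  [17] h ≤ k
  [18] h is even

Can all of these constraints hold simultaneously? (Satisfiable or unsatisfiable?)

Setting (m, n, k, j, h) = (2, 8, 4, 5, 4) satisfies everything: constraint 4: k + h = 8; constraint 11: m + j = 7; constraint 15: n - m = 6, and the others follow.

Satisfiable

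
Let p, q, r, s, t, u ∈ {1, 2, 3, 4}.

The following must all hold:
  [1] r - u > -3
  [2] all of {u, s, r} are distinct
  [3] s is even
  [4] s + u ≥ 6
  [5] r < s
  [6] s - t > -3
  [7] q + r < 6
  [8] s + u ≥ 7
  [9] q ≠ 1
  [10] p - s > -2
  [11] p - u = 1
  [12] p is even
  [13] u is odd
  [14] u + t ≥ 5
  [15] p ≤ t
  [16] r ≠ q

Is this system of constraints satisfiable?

The assignment p = 4, q = 4, r = 1, s = 4, t = 4, u = 3 works:
  constraint 1 holds since r - u = -2.
  constraint 4 holds since s + u = 7.
  constraint 6 holds since s - t = 0.
The rest check out directly.

Satisfiable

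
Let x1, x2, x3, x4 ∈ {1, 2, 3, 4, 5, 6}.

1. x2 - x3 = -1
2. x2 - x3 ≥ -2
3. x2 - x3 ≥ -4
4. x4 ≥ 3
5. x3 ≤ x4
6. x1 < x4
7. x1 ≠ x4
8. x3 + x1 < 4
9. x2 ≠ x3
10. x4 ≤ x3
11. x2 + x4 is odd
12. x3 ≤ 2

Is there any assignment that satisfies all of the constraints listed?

From constraint 4: x4 ≥ 3. From constraints 10 and 12: x4 ≤ x3 and x3 ≤ 2, so x4 ≤ 2. But 2 < 3, so no value of x4 works.

Unsatisfiable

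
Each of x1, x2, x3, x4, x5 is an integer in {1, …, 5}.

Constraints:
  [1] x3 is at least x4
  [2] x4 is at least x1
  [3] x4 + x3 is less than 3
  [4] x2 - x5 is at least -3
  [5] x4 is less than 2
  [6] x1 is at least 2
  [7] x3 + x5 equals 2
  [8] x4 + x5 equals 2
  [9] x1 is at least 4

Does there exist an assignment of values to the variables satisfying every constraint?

Unsatisfiable

From constraints 2 and 9: x4 ≥ x1 and x1 ≥ 4, so x4 ≥ 4. From constraint 5: x4 ≤ 1. But 1 < 4, so no value of x4 works.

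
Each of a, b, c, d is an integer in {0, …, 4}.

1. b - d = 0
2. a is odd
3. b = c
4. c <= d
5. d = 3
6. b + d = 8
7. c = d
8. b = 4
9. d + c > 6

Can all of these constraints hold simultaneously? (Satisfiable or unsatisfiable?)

Unsatisfiable

Constraint 8 fixes b = 4 and constraint 5 fixes d = 3. Constraints 3 and 7 give b = c = d, so b = d. But 4 ≠ 3 — contradiction.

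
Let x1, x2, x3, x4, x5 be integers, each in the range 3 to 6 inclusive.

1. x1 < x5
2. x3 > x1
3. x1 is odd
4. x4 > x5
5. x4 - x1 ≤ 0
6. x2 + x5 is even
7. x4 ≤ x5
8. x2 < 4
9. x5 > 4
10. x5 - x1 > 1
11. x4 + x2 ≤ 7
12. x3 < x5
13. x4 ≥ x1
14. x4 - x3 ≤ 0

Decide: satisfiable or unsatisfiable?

Constraints 1, 4, and 5 give x1 < x5, x5 < x4, x4 ≤ x1. Chaining: x1 < x5 < x4 ≤ x1, which forces x1 < x1 — impossible.

Unsatisfiable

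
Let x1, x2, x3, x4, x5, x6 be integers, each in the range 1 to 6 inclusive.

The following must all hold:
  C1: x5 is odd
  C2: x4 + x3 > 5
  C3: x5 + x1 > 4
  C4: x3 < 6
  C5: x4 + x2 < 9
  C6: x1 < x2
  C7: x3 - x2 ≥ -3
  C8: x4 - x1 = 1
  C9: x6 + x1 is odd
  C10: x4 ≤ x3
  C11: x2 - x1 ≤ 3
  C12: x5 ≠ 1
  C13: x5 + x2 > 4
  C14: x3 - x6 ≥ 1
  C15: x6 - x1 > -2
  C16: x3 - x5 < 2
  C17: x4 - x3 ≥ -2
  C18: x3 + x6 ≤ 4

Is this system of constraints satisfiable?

Take x1 = 2, x2 = 4, x3 = 3, x4 = 3, x5 = 3, x6 = 1. Then constraint 2: x4 + x3 = 6; constraint 3: x5 + x1 = 5; constraint 5: x4 + x2 = 7, and every other listed constraint is also met.

Satisfiable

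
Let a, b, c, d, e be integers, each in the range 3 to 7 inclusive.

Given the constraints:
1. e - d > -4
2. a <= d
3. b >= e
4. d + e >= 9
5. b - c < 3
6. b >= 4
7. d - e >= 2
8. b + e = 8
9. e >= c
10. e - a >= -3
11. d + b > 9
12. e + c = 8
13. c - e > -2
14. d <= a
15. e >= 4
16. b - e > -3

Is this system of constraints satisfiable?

Setting (a, b, c, d, e) = (7, 4, 4, 7, 4) satisfies everything: constraint 1: e - d = -3; constraint 4: d + e = 11; constraint 5: b - c = 0, and the others follow.

Satisfiable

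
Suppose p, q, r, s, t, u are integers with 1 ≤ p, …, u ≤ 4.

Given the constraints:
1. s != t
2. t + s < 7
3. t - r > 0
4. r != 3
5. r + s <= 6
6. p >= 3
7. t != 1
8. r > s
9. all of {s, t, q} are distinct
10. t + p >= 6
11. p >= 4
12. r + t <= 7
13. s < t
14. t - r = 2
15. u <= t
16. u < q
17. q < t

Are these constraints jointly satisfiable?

Try p = 4, q = 3, r = 2, s = 1, t = 4, u = 1.
Check constraint 2: t + s = 5; constraint 3: t - r = 2. The remaining constraints are straightforward to verify.

Satisfiable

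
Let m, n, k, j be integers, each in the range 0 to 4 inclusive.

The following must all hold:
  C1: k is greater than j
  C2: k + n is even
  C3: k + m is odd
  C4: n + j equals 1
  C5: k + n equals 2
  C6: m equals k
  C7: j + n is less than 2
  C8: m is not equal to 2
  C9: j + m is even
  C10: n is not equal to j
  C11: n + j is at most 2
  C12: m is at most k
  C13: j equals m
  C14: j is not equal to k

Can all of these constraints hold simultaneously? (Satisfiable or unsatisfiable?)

From constraints 6 and 13, j = m = k, so j = k. But constraint 14 says j ≠ k. Contradiction.

Unsatisfiable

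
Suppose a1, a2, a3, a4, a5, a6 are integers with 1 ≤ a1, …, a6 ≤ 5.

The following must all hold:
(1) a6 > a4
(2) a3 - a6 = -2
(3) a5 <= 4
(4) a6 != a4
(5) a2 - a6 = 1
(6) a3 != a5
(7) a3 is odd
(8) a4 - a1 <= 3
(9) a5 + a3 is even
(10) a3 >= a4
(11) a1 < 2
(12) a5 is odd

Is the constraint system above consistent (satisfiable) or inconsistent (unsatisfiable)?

Satisfiable

Setting (a1, a2, a3, a4, a5, a6) = (1, 4, 1, 1, 3, 3) satisfies everything: constraint 2: a3 - a6 = -2; constraint 5: a2 - a6 = 1, and the others follow.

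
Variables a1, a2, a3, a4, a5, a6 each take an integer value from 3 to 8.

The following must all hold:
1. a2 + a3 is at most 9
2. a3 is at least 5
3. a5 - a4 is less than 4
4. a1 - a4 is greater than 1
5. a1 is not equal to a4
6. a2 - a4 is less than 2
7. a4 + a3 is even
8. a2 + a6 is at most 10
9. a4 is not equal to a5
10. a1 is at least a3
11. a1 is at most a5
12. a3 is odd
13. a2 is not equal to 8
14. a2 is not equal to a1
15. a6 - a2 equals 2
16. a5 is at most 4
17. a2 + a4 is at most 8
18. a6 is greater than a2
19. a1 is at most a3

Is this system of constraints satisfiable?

Unsatisfiable

From constraints 2 and 10: a1 ≥ a3 and a3 ≥ 5, so a1 ≥ 5. From constraints 11 and 16: a1 ≤ a5 and a5 ≤ 4, so a1 ≤ 4. But 4 < 5, so no value of a1 works.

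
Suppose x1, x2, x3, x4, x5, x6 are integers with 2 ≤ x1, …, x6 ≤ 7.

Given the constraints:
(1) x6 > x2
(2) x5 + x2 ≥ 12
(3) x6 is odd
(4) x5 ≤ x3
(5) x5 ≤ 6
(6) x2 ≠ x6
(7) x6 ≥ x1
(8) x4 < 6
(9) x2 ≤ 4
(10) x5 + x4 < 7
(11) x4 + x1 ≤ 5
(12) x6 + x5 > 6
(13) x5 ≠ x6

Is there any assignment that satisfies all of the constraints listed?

From constraint 5: x5 ≤ 6. From constraint 9: x2 ≤ 4. Hence x5 + x2 ≤ 10. But constraint 2 requires x5 + x2 ≥ 12, and 12 > 10. Contradiction.

Unsatisfiable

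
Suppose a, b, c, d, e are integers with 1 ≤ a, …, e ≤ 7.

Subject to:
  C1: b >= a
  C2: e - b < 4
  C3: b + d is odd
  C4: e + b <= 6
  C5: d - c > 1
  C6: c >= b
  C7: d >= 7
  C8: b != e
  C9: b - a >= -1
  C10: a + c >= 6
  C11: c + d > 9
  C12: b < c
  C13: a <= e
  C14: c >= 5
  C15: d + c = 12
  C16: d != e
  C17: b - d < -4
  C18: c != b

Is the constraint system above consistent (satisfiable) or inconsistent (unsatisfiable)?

Satisfiable

The assignment a = 2, b = 2, c = 5, d = 7, e = 3 works:
  constraint 2 holds since e - b = 1.
  constraint 4 holds since e + b = 5.
The rest check out directly.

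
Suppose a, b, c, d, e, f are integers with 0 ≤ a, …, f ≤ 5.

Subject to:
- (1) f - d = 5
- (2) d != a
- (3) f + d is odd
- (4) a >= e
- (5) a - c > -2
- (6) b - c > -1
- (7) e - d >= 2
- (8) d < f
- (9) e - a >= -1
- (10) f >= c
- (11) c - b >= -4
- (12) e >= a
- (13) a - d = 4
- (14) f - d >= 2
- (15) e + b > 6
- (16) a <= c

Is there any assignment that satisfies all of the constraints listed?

Satisfiable

One satisfying assignment is a = 4, b = 5, c = 4, d = 0, e = 4, f = 5.
For the less obvious constraints — constraint 1: f - d = 5; constraint 5: a - c = 0 — and the others hold by inspection.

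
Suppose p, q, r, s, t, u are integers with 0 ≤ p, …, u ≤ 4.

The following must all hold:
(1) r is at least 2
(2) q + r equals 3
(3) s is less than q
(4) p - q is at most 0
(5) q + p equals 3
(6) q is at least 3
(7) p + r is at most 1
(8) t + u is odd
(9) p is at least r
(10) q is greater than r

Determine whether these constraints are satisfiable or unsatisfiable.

From constraint 6: q ≥ 3. From constraints 1 and 9: p ≥ r ≥ 2. Hence q + p ≥ 5. But constraint 5 requires q + p = 3, and 3 < 5. Contradiction.

Unsatisfiable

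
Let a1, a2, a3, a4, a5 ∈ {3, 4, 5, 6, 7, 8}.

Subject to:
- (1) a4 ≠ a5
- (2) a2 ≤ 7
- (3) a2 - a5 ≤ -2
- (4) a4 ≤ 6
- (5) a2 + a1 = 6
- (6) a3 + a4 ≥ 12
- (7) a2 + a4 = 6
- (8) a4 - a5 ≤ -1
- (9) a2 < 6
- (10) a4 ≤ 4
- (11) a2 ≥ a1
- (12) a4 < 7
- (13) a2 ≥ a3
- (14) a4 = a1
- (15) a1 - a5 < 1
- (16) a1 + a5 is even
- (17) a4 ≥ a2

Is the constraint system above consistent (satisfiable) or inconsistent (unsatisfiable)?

Unsatisfiable

From constraints 2 and 13: a3 ≤ a2 ≤ 7. From constraint 10: a4 ≤ 4. Hence a3 + a4 ≤ 11. But constraint 6 requires a3 + a4 ≥ 12, and 12 > 11. Contradiction.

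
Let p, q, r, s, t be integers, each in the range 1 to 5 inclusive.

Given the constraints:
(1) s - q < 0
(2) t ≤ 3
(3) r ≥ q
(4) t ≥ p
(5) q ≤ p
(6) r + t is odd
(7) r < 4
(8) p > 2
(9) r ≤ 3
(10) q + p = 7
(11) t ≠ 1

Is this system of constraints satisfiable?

From constraints 3 and 9: q ≤ r ≤ 3. From constraints 2 and 4: p ≤ t ≤ 3. Hence q + p ≤ 6. But constraint 10 requires q + p = 7, and 7 > 6. Contradiction.

Unsatisfiable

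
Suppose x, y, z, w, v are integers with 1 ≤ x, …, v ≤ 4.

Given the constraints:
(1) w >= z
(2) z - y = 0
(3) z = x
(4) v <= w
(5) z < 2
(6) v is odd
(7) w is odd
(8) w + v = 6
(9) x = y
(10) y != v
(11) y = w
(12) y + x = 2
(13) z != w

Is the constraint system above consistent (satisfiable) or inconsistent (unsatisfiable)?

From constraints 3, 9, and 11, z = x = y = w, so z = w. But constraint 13 says z ≠ w. Contradiction.

Unsatisfiable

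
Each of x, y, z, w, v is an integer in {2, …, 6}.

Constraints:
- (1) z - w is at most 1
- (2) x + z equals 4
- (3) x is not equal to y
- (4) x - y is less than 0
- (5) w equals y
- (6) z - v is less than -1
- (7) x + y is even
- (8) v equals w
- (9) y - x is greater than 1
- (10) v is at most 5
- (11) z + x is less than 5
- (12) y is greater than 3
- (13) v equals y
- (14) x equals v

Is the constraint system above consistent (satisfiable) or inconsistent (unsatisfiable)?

From constraints 5, 8, and 14, x = v = w = y, so x = y. But constraint 3 says x ≠ y. Contradiction.

Unsatisfiable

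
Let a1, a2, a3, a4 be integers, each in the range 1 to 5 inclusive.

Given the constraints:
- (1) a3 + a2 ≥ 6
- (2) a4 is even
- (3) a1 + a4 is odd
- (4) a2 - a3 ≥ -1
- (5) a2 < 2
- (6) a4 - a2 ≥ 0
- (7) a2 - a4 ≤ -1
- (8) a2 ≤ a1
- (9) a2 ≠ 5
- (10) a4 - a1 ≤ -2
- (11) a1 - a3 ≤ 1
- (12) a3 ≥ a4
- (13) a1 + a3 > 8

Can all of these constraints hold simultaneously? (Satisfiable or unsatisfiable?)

Unsatisfiable

Constraints 4, 7, 10, and 11 give a4 − a2 ≥ 1, a2 − a3 ≥ -1, a3 − a1 ≥ -1, a1 − a4 ≥ 2.
Adding all 4 inequalities: the left sides telescope to 0, and the right sides sum to 1 + (-1) + (-1) + 2 = 1. So 0 ≥ 1, which is false.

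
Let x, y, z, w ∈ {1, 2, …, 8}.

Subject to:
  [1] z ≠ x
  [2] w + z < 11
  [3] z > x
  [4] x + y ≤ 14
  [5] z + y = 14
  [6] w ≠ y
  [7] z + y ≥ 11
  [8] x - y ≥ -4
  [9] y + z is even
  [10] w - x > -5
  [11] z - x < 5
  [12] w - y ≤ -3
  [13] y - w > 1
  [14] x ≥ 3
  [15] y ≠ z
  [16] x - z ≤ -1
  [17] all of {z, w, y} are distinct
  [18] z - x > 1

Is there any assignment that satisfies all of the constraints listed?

Satisfiable

The assignment x = 5, y = 6, z = 8, w = 2 works:
  constraint 2 holds since w + z = 10.
  constraint 4 holds since x + y = 11.
The rest check out directly.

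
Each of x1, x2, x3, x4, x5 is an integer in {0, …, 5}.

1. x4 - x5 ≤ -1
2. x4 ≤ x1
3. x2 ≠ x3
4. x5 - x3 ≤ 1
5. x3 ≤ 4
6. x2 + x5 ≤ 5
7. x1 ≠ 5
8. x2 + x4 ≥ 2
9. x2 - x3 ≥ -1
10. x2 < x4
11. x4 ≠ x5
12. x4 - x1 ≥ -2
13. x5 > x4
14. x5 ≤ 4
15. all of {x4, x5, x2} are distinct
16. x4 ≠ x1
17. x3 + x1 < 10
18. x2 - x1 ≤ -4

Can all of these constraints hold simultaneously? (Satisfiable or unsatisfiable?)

Unsatisfiable

Constraints 1, 4, 9, 12, and 18 give x3 − x5 ≥ -1, x5 − x4 ≥ 1, x4 − x1 ≥ -2, x1 − x2 ≥ 4, x2 − x3 ≥ -1.
Adding all 5 inequalities: the left sides telescope to 0, and the right sides sum to (-1) + 1 + (-2) + 4 + (-1) = 1. So 0 ≥ 1, which is false.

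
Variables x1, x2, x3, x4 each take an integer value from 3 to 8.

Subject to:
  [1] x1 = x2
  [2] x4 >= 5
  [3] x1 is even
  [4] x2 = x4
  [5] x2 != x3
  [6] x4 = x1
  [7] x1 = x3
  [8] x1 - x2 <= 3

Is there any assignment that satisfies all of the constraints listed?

From constraints 4, 6, and 7, x2 = x4 = x1 = x3, so x2 = x3. But constraint 5 says x2 ≠ x3. Contradiction.

Unsatisfiable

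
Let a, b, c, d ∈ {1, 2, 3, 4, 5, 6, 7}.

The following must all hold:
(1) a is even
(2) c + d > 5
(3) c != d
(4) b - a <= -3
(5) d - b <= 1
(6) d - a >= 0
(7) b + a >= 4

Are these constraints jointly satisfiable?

Constraints 4, 5, and 6 give b − d ≥ -1, d − a ≥ 0, a − b ≥ 3.
Adding all 3 inequalities: the left sides telescope to 0, and the right sides sum to (-1) + 0 + 3 = 2. So 0 ≥ 2, which is false.

Unsatisfiable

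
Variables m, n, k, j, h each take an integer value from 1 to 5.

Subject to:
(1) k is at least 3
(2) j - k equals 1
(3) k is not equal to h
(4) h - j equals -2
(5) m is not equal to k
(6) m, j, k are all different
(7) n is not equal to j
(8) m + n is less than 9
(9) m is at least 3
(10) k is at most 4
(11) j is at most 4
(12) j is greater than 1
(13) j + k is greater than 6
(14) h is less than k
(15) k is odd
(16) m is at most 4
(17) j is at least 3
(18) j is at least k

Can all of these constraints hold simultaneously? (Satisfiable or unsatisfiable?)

Constraints 1, 9, 10, 11, 16, and 17 confine each of m, j, k to the 2 values {3, 4}.
Constraint 6 requires all 3 of them to be distinct, but only 2 values are available — impossible by the pigeonhole principle.

Unsatisfiable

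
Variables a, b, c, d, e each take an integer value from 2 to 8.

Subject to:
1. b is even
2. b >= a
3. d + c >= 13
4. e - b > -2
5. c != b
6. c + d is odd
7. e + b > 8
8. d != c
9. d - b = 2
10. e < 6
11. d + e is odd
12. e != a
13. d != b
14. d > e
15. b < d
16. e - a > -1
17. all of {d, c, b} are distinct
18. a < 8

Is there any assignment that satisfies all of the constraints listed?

Satisfiable

Take a = 4, b = 4, c = 7, d = 6, e = 5. Then constraint 3: d + c = 13; constraint 4: e - b = 1; constraint 7: e + b = 9, and every other listed constraint is also met.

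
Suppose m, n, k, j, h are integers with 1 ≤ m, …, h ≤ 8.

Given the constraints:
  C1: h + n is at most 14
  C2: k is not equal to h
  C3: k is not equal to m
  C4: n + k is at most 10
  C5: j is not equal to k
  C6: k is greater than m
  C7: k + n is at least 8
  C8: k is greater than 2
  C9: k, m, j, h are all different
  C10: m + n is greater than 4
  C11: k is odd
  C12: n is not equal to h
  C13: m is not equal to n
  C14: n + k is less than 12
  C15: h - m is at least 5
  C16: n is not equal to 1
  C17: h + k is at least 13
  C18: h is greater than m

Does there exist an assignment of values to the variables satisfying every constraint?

Satisfiable

Try m = 2, n = 5, k = 5, j = 4, h = 8.
Check constraint 1: h + n = 13; constraint 4: n + k = 10. The remaining constraints are straightforward to verify.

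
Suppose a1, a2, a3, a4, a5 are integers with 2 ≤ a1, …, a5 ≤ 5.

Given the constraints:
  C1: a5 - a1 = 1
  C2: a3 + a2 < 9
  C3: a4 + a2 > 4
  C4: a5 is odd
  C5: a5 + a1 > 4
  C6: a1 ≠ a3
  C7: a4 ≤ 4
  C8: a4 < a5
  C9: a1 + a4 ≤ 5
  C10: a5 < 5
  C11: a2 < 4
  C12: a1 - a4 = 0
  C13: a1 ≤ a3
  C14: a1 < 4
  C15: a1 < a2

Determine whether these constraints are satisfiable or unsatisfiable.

Setting (a1, a2, a3, a4, a5) = (2, 3, 5, 2, 3) satisfies everything: constraint 1: a5 - a1 = 1; constraint 2: a3 + a2 = 8; constraint 3: a4 + a2 = 5, and the others follow.

Satisfiable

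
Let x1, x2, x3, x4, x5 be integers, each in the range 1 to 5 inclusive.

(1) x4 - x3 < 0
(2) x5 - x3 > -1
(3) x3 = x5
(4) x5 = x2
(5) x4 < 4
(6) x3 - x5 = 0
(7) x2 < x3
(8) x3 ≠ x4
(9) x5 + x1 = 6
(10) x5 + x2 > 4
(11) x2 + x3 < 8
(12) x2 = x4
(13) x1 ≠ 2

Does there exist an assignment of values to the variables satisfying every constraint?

Unsatisfiable

From constraints 3, 4, and 12, x3 = x5 = x2 = x4, so x3 = x4. But constraint 8 says x3 ≠ x4. Contradiction.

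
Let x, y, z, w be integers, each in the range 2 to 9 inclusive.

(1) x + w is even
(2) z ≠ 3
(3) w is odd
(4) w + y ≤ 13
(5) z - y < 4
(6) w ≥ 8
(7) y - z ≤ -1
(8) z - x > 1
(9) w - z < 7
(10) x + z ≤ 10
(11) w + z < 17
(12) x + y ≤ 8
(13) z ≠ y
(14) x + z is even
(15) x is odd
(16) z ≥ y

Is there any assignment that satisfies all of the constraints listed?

Satisfiable

The assignment x = 3, y = 2, z = 5, w = 9 works:
  constraint 4 holds since w + y = 11.
  constraint 5 holds since z - y = 3.
The rest check out directly.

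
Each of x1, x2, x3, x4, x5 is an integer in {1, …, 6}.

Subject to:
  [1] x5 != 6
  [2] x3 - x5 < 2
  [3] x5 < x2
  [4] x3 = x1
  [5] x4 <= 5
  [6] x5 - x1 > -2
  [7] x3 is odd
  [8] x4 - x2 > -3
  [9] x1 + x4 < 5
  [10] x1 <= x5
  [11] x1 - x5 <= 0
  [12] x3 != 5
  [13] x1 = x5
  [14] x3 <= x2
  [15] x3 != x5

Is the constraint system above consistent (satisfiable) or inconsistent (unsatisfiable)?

From constraints 4 and 13, x3 = x1 = x5, so x3 = x5. But constraint 15 says x3 ≠ x5. Contradiction.

Unsatisfiable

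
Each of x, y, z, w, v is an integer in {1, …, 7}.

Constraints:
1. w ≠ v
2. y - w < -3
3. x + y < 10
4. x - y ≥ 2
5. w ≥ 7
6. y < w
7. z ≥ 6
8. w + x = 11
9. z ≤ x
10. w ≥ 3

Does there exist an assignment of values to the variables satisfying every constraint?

Unsatisfiable

From constraint 5: w ≥ 7. From constraints 7 and 9: x ≥ z ≥ 6. Hence w + x ≥ 13. But constraint 8 requires w + x = 11, and 11 < 13. Contradiction.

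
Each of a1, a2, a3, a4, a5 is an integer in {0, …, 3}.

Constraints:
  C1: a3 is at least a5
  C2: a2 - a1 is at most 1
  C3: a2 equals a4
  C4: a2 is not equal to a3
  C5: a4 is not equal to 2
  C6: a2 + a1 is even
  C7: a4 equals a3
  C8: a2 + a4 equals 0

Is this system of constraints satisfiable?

From constraints 3 and 7, a2 = a4 = a3, so a2 = a3. But constraint 4 says a2 ≠ a3. Contradiction.

Unsatisfiable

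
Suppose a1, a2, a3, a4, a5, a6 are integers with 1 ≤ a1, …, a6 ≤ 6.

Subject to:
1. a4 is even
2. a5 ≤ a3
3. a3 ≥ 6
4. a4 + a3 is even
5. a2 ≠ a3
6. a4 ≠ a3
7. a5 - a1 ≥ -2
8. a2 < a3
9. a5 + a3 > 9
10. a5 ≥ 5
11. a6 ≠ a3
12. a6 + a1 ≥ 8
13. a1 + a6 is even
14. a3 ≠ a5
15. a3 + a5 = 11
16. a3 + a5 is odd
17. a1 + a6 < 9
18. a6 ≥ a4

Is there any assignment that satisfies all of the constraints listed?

Satisfiable

One satisfying assignment is a1 = 4, a2 = 4, a3 = 6, a4 = 4, a5 = 5, a6 = 4.
For the less obvious constraints — constraint 7: a5 - a1 = 1; constraint 9: a5 + a3 = 11 — and the others hold by inspection.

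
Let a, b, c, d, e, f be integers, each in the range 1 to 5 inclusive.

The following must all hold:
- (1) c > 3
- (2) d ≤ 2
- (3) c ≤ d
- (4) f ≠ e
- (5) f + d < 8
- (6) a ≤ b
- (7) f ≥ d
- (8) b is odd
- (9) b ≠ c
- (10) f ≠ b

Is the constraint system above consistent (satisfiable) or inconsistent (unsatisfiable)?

Unsatisfiable

From constraint 1: c ≥ 4. From constraints 2 and 3: c ≤ d and d ≤ 2, so c ≤ 2. But 2 < 4, so no value of c works.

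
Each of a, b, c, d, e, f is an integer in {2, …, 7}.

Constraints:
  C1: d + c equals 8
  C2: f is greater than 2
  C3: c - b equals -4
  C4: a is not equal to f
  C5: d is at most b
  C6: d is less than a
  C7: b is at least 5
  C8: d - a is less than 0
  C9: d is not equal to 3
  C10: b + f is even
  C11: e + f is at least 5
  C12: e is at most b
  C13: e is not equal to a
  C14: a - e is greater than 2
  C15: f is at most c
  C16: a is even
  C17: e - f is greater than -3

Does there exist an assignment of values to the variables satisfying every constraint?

Satisfiable

Try a = 6, b = 7, c = 3, d = 5, e = 3, f = 3.
Check constraint 1: d + c = 8; constraint 3: c - b = -4. The remaining constraints are straightforward to verify.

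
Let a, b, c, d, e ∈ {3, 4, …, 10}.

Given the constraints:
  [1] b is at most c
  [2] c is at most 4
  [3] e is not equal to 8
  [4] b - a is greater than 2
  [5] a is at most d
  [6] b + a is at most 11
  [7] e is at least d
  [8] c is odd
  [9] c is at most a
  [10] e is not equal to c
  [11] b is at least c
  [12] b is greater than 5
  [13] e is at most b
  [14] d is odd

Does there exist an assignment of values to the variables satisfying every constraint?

Unsatisfiable

From constraint 12: b ≥ 6. From constraints 1 and 2: b ≤ c and c ≤ 4, so b ≤ 4. But 4 < 6, so no value of b works.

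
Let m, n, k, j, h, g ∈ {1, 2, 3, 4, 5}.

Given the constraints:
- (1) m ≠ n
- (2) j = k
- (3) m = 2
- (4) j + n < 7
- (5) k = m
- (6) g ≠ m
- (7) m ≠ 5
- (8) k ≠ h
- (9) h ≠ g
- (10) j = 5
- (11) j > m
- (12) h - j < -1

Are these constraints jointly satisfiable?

Constraint 10 fixes j = 5 and constraint 3 fixes m = 2. Constraints 2 and 5 give j = k = m, so j = m. But 5 ≠ 2 — contradiction.

Unsatisfiable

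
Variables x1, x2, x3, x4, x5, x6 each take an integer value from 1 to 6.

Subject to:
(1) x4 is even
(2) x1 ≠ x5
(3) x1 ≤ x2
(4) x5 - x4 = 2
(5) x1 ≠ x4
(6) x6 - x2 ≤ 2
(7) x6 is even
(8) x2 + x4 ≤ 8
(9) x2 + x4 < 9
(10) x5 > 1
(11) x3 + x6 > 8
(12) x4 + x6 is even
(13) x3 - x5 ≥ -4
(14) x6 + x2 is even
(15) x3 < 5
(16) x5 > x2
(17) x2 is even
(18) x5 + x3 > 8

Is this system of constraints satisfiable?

Setting (x1, x2, x3, x4, x5, x6) = (3, 4, 3, 4, 6, 6) satisfies everything: constraint 4: x5 - x4 = 2; constraint 6: x6 - x2 = 2, and the others follow.

Satisfiable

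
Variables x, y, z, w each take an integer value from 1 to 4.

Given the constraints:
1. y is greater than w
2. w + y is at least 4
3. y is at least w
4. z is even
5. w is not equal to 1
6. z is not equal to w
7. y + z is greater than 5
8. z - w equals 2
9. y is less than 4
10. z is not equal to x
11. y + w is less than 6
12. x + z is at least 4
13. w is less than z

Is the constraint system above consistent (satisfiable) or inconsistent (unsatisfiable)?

Satisfiable

Take x = 3, y = 3, z = 4, w = 2. Then constraint 2: w + y = 5; constraint 7: y + z = 7, and every other listed constraint is also met.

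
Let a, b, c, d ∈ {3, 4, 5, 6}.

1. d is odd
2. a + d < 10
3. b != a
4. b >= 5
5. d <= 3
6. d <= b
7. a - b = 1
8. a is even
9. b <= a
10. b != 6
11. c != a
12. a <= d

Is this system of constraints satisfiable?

Unsatisfiable

From constraints 4 and 9: a ≥ b and b ≥ 5, so a ≥ 5. From constraints 5 and 12: a ≤ d and d ≤ 3, so a ≤ 3. But 3 < 5, so no value of a works.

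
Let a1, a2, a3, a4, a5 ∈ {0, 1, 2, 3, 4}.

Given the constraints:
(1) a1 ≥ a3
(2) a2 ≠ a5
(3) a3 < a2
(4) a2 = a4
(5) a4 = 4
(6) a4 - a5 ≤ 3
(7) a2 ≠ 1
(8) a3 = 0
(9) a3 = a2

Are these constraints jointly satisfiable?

Unsatisfiable

Constraint 8 fixes a3 = 0 and constraint 5 fixes a4 = 4. Constraints 4 and 9 give a3 = a2 = a4, so a3 = a4. But 0 ≠ 4 — contradiction.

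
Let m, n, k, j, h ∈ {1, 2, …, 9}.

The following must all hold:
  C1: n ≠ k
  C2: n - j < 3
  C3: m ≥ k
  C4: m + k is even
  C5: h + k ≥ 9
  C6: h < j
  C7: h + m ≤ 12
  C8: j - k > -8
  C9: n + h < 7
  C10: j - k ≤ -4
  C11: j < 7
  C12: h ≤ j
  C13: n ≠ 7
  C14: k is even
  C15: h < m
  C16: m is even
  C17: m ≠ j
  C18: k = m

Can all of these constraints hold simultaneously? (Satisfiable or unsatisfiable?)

Satisfiable

Take m = 8, n = 3, k = 8, j = 2, h = 1. Then constraint 2: n - j = 1; constraint 5: h + k = 9, and every other listed constraint is also met.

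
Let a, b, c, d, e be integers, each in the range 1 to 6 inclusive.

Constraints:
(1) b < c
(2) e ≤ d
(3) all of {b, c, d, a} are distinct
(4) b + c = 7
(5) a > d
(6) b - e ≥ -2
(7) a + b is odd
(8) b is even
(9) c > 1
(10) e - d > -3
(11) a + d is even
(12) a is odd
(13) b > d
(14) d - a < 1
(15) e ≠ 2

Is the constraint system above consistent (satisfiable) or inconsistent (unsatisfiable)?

Satisfiable

Take a = 3, b = 2, c = 5, d = 1, e = 1. Then constraint 4: b + c = 7; constraint 6: b - e = 1; constraint 10: e - d = 0, and every other listed constraint is also met.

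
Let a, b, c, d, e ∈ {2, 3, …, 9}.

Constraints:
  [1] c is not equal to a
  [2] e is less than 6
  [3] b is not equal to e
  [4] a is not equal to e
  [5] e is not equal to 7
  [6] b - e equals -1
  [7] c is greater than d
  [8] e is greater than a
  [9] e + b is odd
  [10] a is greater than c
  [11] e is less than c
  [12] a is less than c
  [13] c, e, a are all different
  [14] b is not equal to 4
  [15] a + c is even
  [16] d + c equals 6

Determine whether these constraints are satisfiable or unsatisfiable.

Constraints 8, 10, and 11 give e < c, c < a, a < e. Chaining: e < c < a < e, which forces e < e — impossible.

Unsatisfiable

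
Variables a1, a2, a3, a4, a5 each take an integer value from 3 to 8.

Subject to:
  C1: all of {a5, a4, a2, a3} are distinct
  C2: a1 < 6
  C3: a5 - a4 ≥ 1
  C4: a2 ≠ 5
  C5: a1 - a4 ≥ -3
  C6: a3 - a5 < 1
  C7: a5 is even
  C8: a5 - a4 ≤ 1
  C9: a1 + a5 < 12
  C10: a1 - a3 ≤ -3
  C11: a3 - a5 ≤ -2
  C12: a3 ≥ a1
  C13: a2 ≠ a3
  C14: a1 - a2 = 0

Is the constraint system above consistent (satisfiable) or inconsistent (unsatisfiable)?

Unsatisfiable

Constraints 5, 8, 10, and 11 give a3 − a1 ≥ 3, a1 − a4 ≥ -3, a4 − a5 ≥ -1, a5 − a3 ≥ 2.
Adding all 4 inequalities: the left sides telescope to 0, and the right sides sum to 3 + (-3) + (-1) + 2 = 1. So 0 ≥ 1, which is false.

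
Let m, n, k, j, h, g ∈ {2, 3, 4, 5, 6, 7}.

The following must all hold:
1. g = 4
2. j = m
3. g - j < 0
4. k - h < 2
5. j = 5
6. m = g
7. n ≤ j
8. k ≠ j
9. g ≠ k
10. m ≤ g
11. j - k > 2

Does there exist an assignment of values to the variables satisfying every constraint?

Unsatisfiable

Constraint 5 fixes j = 5 and constraint 1 fixes g = 4. Constraints 2 and 6 give j = m = g, so j = g. But 5 ≠ 4 — contradiction.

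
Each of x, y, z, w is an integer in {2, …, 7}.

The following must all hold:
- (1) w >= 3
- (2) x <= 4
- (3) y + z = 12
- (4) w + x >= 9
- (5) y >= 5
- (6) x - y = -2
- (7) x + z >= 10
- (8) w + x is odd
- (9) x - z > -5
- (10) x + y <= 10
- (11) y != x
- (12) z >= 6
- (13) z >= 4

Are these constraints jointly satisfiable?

Satisfiable

One satisfying assignment is x = 3, y = 5, z = 7, w = 6.
For the less obvious constraints — constraint 3: y + z = 12; constraint 4: w + x = 9; constraint 6: x - y = -2 — and the others hold by inspection.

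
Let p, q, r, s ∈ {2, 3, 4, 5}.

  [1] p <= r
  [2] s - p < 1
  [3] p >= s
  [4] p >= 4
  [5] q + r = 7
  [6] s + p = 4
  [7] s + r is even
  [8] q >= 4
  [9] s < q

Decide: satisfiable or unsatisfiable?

Unsatisfiable

From constraint 8: q ≥ 4. From constraints 1 and 4: r ≥ p ≥ 4. Hence q + r ≥ 8. But constraint 5 requires q + r = 7, and 7 < 8. Contradiction.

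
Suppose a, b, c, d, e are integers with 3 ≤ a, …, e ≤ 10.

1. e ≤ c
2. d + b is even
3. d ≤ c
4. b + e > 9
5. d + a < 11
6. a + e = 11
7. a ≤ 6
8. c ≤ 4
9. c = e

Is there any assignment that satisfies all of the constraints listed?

Unsatisfiable

From constraint 7: a ≤ 6. From constraints 1 and 8: e ≤ c ≤ 4. Hence a + e ≤ 10. But constraint 6 requires a + e = 11, and 11 > 10. Contradiction.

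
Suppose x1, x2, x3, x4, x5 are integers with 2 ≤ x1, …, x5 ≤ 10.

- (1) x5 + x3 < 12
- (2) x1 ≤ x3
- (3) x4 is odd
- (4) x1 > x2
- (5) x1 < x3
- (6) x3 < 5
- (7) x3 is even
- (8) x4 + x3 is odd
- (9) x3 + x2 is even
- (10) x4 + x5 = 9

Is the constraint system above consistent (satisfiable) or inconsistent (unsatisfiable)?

Satisfiable

Take x1 = 3, x2 = 2, x3 = 4, x4 = 3, x5 = 6. Then constraint 1: x5 + x3 = 10; constraint 3: x4 = 3 is odd; constraint 10: x4 + x5 = 9, and every other listed constraint is also met.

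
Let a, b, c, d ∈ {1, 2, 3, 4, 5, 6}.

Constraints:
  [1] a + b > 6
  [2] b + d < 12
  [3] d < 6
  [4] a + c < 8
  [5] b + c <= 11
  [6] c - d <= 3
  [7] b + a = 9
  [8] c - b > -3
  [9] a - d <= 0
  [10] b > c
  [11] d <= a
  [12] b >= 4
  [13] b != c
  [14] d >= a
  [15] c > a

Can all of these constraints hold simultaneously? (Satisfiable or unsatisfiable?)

Take a = 3, b = 6, c = 4, d = 3. Then constraint 1: a + b = 9; constraint 2: b + d = 9; constraint 4: a + c = 7, and every other listed constraint is also met.

Satisfiable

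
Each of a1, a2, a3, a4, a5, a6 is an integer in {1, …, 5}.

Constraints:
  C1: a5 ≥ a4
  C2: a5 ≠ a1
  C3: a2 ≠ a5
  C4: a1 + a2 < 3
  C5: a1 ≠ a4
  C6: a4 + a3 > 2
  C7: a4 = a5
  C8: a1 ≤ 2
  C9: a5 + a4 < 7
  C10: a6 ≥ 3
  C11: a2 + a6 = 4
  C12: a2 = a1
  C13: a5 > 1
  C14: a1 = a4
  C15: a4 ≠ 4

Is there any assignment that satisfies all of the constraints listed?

Unsatisfiable

From constraints 7, 12, and 14, a2 = a1 = a4 = a5, so a2 = a5. But constraint 3 says a2 ≠ a5. Contradiction.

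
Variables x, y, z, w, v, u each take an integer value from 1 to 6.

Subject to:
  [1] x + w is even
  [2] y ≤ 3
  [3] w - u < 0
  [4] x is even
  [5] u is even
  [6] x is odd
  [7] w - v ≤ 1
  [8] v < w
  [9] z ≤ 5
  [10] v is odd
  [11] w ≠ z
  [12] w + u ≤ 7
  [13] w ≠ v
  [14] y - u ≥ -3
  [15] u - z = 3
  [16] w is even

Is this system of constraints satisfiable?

Unsatisfiable

Constraint 6 makes x odd and constraint 16 makes w even, so x + w must be odd. Constraint 1 says x + w is even — contradiction.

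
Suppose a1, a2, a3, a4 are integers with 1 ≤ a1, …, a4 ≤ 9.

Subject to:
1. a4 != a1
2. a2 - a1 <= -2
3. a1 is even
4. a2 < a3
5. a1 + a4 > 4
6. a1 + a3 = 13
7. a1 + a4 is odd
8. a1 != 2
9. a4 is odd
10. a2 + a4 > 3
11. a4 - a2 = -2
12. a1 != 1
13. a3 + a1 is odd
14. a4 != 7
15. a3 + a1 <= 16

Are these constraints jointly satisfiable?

Satisfiable

Take a1 = 6, a2 = 3, a3 = 7, a4 = 1. Then constraint 2: a2 - a1 = -3; constraint 5: a1 + a4 = 7, and every other listed constraint is also met.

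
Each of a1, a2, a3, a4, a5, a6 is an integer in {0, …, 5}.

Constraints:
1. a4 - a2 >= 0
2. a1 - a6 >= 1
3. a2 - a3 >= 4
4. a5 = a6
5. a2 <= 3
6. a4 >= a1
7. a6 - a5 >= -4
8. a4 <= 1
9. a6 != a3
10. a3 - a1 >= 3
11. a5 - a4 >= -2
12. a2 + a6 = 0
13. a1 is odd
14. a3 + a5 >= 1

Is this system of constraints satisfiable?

Constraints 1, 2, 3, 7, 10, and 11 give a1 − a6 ≥ 1, a6 − a5 ≥ -4, a5 − a4 ≥ -2, a4 − a2 ≥ 0, a2 − a3 ≥ 4, a3 − a1 ≥ 3.
Adding all 6 inequalities: the left sides telescope to 0, and the right sides sum to 1 + (-4) + (-2) + 0 + 4 + 3 = 2. So 0 ≥ 2, which is false.

Unsatisfiable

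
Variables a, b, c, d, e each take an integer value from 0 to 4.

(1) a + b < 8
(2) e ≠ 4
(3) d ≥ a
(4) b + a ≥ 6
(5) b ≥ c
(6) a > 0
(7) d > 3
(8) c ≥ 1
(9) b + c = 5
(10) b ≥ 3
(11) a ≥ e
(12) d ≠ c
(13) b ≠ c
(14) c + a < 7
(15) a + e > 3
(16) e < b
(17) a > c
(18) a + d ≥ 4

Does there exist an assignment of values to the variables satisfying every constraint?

Setting (a, b, c, d, e) = (3, 4, 1, 4, 3) satisfies everything: constraint 1: a + b = 7; constraint 4: b + a = 7, and the others follow.

Satisfiable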